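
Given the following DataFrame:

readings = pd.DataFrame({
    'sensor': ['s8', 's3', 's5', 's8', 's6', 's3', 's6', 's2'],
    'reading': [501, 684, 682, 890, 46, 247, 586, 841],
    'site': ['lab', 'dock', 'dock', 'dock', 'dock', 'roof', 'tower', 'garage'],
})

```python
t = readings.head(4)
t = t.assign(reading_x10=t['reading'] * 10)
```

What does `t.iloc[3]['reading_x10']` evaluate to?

8900

take first 4 rows:
  sensor  reading  site
0     s8      501   lab
1     s3      684  dock
2     s5      682  dock
3     s8      890  dock
add column reading_x10 = t['reading'] * 10:
  sensor  reading  site  reading_x10
0     s8      501   lab         5010
1     s3      684  dock         6840
2     s5      682  dock         6820
3     s8      890  dock         8900
Reading off the value at position 3, column 'reading_x10', we get 8900.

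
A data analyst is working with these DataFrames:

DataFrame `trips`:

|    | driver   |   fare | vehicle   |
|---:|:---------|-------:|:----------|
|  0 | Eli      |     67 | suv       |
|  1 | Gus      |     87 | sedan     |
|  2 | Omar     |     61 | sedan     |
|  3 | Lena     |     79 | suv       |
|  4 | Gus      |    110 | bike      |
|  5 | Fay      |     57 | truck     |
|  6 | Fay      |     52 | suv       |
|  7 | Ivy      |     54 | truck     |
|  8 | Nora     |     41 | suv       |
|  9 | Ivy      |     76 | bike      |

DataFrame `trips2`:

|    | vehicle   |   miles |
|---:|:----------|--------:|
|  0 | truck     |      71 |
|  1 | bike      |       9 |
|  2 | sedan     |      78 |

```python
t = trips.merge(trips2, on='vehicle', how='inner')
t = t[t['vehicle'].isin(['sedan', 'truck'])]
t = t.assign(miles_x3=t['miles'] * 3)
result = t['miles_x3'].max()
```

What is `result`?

234

merge on 'vehicle' (how='inner') → 6 rows:
  driver  fare vehicle  miles
0    Gus    87   sedan     78
1   Omar    61   sedan     78
2    Gus   110    bike      9
3    Fay    57   truck     71
4    Ivy    54   truck     71
5    Ivy    76    bike      9
filter rows where vehicle in ['sedan', 'truck']:
  driver  fare vehicle  miles
0    Gus    87   sedan     78
1   Omar    61   sedan     78
3    Fay    57   truck     71
4    Ivy    54   truck     71
add column miles_x3 = t['miles'] * 3:
  driver  fare vehicle  miles  miles_x3
0    Gus    87   sedan     78       234
1   Omar    61   sedan     78       234
3    Fay    57   truck     71       213
4    Ivy    54   truck     71       213
Hence 234.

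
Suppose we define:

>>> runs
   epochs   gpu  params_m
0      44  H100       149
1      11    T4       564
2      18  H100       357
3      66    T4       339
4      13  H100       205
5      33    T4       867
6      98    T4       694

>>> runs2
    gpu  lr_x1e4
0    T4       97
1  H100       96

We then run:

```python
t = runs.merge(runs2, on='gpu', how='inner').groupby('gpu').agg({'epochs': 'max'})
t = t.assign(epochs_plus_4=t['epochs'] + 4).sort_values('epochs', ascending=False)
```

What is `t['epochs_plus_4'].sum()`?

150

merge on 'gpu' (how='inner') → 7 rows:
   epochs   gpu  params_m  lr_x1e4
0      44  H100       149       96
1      11    T4       564       97
2      18  H100       357       96
3      66    T4       339       97
4      13  H100       205       96
5      33    T4       867       97
6      98    T4       694       97
group by gpu, max of epochs:
      epochs
gpu         
H100      44
T4        98
add column epochs_plus_4 = t['epochs'] + 4:
      epochs  epochs_plus_4
gpu                        
H100      44             48
T4        98            102
sort by epochs descending:
      epochs  epochs_plus_4
gpu                        
T4        98            102
H100      44             48
Reading off the sum of column 'epochs_plus_4', we get 150.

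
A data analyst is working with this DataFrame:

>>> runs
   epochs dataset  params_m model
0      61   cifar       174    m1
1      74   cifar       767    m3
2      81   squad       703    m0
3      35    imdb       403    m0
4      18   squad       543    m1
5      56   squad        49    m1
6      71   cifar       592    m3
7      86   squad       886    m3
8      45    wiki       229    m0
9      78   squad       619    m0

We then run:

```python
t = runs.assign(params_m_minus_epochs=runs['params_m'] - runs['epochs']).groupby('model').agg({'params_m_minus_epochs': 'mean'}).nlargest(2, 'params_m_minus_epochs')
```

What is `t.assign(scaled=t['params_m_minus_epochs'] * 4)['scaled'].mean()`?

2200.16666667

add column params_m_minus_epochs = runs['params_m'] - runs['epochs']:
   epochs dataset  params_m model  params_m_minus_epochs
0      61   cifar       174    m1                    113
1      74   cifar       767    m3                    693
2      81   squad       703    m0                    622
3      35    imdb       403    m0                    368
4      18   squad       543    m1                    525
5      56   squad        49    m1                     -7
6      71   cifar       592    m3                    521
7      86   squad       886    m3                    800
8      45    wiki       229    m0                    184
9      78   squad       619    m0                    541
group by model, mean of params_m_minus_epochs:
       params_m_minus_epochs
model                       
m0                428.750000
m1                210.333333
m3                671.333333
take 2 rows with largest params_m_minus_epochs:
       params_m_minus_epochs
model                       
m3                671.333333
m0                428.750000
add column scaled = t['params_m_minus_epochs'] * 4:
       params_m_minus_epochs       scaled
model                                    
m3                671.333333  2685.333333
m0                428.750000  1715.000000
mean of column 'scaled' → 2200.16666667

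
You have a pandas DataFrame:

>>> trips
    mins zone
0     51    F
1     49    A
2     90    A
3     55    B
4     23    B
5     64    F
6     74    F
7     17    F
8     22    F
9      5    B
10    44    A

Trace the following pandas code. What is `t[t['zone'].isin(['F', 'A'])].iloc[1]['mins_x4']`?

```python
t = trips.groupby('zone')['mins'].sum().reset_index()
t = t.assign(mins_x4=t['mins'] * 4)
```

group by zone, sum of mins:
zone
A    183
B     83
F    228
Name: mins, dtype: int64
reset_index():
  zone  mins
0    A   183
1    B    83
2    F   228
add column mins_x4 = t['mins'] * 4:
  zone  mins  mins_x4
0    A   183      732
1    B    83      332
2    F   228      912
filter rows where zone in ['F', 'A']:
  zone  mins  mins_x4
0    A   183      732
2    F   228      912

912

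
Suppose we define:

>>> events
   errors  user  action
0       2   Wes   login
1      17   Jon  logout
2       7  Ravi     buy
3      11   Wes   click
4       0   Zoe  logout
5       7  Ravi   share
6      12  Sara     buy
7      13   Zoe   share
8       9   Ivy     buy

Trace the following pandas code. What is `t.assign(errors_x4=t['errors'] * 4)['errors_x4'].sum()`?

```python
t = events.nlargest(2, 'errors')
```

take 2 rows with largest errors:
   errors user  action
1      17  Jon  logout
7      13  Zoe   share
add column errors_x4 = t['errors'] * 4:
   errors user  action  errors_x4
1      17  Jon  logout         68
7      13  Zoe   share         52
Reading off the sum of column 'errors_x4', we get 120.

120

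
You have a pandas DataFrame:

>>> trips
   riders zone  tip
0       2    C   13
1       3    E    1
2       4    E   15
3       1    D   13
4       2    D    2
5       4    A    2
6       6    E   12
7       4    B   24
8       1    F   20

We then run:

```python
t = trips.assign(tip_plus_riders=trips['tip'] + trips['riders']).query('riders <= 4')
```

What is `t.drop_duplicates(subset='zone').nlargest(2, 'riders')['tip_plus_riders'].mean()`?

add column tip_plus_riders = trips['tip'] + trips['riders']:
   riders zone  tip  tip_plus_riders
0       2    C   13               15
1       3    E    1                4
2       4    E   15               19
3       1    D   13               14
4       2    D    2                4
5       4    A    2                6
6       6    E   12               18
7       4    B   24               28
8       1    F   20               21
filter rows where riders <= 4:
   riders zone  tip  tip_plus_riders
0       2    C   13               15
1       3    E    1                4
2       4    E   15               19
3       1    D   13               14
4       2    D    2                4
5       4    A    2                6
7       4    B   24               28
8       1    F   20               21
drop duplicate zone (keep=first):
   riders zone  tip  tip_plus_riders
0       2    C   13               15
1       3    E    1                4
3       1    D   13               14
5       4    A    2                6
7       4    B   24               28
8       1    F   20               21
take 2 rows with largest riders:
   riders zone  tip  tip_plus_riders
5       4    A    2                6
7       4    B   24               28

17.0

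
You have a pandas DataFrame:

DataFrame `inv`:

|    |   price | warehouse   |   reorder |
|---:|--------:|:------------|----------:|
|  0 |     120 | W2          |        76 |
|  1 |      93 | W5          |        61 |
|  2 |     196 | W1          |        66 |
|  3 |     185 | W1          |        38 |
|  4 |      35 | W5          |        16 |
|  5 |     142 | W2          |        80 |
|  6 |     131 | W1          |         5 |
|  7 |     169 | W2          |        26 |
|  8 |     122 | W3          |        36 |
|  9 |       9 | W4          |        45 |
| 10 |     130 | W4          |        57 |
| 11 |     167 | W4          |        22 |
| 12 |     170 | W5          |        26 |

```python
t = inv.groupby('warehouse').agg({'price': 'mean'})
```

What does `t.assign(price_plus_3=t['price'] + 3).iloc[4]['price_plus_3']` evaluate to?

102.333333333

group by warehouse, mean of price:
                price
warehouse            
W1         170.666667
W2         143.666667
W3         122.000000
W4         102.000000
W5          99.333333
add column price_plus_3 = t['price'] + 3:
                price  price_plus_3
warehouse                          
W1         170.666667    173.666667
W2         143.666667    146.666667
W3         122.000000    125.000000
W4         102.000000    105.000000
W5          99.333333    102.333333
So iloc[4]['price_plus_3'] = 102.333333333.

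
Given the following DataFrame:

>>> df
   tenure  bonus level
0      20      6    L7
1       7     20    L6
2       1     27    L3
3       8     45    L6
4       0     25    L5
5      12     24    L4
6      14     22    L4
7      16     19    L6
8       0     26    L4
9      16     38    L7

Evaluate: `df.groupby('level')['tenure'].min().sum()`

24

group by level, min of tenure:
level
L3     1
L4     0
L5     0
L6     7
L7    16
Name: tenure, dtype: int64
Finally, sum of the resulting series = 24.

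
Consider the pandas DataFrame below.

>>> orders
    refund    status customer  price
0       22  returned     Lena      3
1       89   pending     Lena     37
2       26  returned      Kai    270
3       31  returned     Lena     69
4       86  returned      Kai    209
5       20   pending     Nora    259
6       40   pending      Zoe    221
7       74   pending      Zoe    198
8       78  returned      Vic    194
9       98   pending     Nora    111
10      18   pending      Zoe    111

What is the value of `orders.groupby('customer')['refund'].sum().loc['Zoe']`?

group by customer, sum of refund:
customer
Kai     112
Lena    142
Nora    118
Vic      78
Zoe     132
Name: refund, dtype: int64

132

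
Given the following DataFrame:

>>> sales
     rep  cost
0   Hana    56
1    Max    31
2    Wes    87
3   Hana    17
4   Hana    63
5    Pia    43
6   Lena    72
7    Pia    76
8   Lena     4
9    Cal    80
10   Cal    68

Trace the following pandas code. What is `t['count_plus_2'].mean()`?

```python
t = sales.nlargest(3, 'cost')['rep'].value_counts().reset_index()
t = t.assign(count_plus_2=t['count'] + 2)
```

3.0

take 3 rows with largest cost:
   rep  cost
2  Wes    87
9  Cal    80
7  Pia    76
value_counts of rep:
rep
Wes    1
Cal    1
Pia    1
Name: count, dtype: int64
reset_index():
   rep  count
0  Wes      1
1  Cal      1
2  Pia      1
add column count_plus_2 = t['count'] + 2:
   rep  count  count_plus_2
0  Wes      1             3
1  Cal      1             3
2  Pia      1             3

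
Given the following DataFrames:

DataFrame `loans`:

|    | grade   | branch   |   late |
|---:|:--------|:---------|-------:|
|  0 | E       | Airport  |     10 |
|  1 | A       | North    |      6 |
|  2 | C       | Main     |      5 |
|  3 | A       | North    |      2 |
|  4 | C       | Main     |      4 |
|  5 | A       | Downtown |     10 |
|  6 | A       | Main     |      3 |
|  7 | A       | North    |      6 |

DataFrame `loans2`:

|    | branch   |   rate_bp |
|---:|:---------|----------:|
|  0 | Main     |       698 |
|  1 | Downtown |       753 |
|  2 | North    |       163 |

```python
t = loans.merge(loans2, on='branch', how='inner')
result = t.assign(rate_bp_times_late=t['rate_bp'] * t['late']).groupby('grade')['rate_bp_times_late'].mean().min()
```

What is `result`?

2381.2

merge on 'branch' (how='inner') → 7 rows:
  grade    branch  late  rate_bp
0     A     North     6      163
1     C      Main     5      698
2     A     North     2      163
3     C      Main     4      698
4     A  Downtown    10      753
5     A      Main     3      698
6     A     North     6      163
add column rate_bp_times_late = t['rate_bp'] * t['late']:
  grade    branch  late  rate_bp  rate_bp_times_late
0     A     North     6      163                 978
1     C      Main     5      698                3490
2     A     North     2      163                 326
3     C      Main     4      698                2792
4     A  Downtown    10      753                7530
5     A      Main     3      698                2094
6     A     North     6      163                 978
group by grade, mean of rate_bp_times_late:
grade
A    2381.2
C    3141.0
Name: rate_bp_times_late, dtype: float64
The min of the resulting series is 2381.2.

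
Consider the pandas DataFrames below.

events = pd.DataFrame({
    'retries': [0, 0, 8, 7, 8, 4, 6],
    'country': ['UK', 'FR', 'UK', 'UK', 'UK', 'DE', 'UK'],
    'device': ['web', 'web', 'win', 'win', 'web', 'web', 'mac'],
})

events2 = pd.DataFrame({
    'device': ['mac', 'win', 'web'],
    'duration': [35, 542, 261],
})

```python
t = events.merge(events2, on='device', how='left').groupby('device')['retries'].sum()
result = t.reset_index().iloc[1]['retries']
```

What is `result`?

12

merge on 'device' (how='left') → 7 rows:
   retries country device  duration
0        0      UK    web       261
1        0      FR    web       261
2        8      UK    win       542
3        7      UK    win       542
4        8      UK    web       261
5        4      DE    web       261
6        6      UK    mac        35
group by device, sum of retries:
device
mac     6
web    12
win    15
Name: retries, dtype: int64
reset_index():
  device  retries
0    mac        6
1    web       12
2    win       15
Finally, value at position 1, column 'retries' = 12.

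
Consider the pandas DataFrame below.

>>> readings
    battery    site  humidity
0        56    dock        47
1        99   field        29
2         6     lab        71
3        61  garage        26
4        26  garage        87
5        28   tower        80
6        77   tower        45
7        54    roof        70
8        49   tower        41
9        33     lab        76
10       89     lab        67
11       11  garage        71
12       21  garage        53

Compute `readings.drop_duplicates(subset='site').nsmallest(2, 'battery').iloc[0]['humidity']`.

71

drop duplicate site (keep=first):
   battery    site  humidity
0       56    dock        47
1       99   field        29
2        6     lab        71
3       61  garage        26
5       28   tower        80
7       54    roof        70
take 2 rows with smallest battery:
   battery   site  humidity
2        6    lab        71
5       28  tower        80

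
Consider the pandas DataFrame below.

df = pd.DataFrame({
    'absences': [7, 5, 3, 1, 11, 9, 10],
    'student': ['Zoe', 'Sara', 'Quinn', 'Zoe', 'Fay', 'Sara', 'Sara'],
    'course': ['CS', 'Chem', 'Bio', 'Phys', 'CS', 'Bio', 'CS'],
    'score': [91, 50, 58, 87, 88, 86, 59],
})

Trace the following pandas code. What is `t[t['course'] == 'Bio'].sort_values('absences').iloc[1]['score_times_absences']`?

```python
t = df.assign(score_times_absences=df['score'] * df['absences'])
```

add column score_times_absences = df['score'] * df['absences']:
   absences student course  score  score_times_absences
0         7     Zoe     CS     91                   637
1         5    Sara   Chem     50                   250
2         3   Quinn    Bio     58                   174
3         1     Zoe   Phys     87                    87
4        11     Fay     CS     88                   968
5         9    Sara    Bio     86                   774
6        10    Sara     CS     59                   590
filter rows where course == 'Bio':
   absences student course  score  score_times_absences
2         3   Quinn    Bio     58                   174
5         9    Sara    Bio     86                   774
sort by absences:
   absences student course  score  score_times_absences
2         3   Quinn    Bio     58                   174
5         9    Sara    Bio     86                   774
The value at position 1, column 'score_times_absences' is 774.

774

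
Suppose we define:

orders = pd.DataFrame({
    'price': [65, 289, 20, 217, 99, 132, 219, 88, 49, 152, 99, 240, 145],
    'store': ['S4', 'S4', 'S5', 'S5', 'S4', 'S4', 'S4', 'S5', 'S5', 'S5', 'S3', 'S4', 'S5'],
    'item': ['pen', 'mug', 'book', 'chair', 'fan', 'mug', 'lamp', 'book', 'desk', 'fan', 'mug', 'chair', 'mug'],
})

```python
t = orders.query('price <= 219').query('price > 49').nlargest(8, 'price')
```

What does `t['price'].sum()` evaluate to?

filter rows where price <= 219:
    price store   item
0      65    S4    pen
2      20    S5   book
3     217    S5  chair
4      99    S4    fan
5     132    S4    mug
6     219    S4   lamp
7      88    S5   book
8      49    S5   desk
9     152    S5    fan
10     99    S3    mug
12    145    S5    mug
filter rows where price > 49:
    price store   item
0      65    S4    pen
3     217    S5  chair
4      99    S4    fan
5     132    S4    mug
6     219    S4   lamp
7      88    S5   book
9     152    S5    fan
10     99    S3    mug
12    145    S5    mug
take 8 rows with largest price:
    price store   item
6     219    S4   lamp
3     217    S5  chair
9     152    S5    fan
12    145    S5    mug
5     132    S4    mug
4      99    S4    fan
10     99    S3    mug
7      88    S5   book
Reading off the sum of column 'price', we get 1151.

1151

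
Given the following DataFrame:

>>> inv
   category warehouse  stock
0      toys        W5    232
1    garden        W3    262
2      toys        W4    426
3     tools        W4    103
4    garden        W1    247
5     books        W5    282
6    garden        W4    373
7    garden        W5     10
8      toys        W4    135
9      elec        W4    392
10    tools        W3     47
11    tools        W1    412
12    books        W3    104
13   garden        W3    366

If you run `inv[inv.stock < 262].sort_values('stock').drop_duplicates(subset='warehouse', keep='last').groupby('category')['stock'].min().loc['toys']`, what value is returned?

filter rows where stock < 262:
   category warehouse  stock
0      toys        W5    232
3     tools        W4    103
4    garden        W1    247
7    garden        W5     10
8      toys        W4    135
10    tools        W3     47
12    books        W3    104
sort by stock:
   category warehouse  stock
7    garden        W5     10
10    tools        W3     47
3     tools        W4    103
12    books        W3    104
8      toys        W4    135
0      toys        W5    232
4    garden        W1    247
drop duplicate warehouse (keep=last):
   category warehouse  stock
12    books        W3    104
8      toys        W4    135
0      toys        W5    232
4    garden        W1    247
group by category, min of stock:
category
books     104
garden    247
toys      135
Name: stock, dtype: int64
The value at index 'toys' is 135.

135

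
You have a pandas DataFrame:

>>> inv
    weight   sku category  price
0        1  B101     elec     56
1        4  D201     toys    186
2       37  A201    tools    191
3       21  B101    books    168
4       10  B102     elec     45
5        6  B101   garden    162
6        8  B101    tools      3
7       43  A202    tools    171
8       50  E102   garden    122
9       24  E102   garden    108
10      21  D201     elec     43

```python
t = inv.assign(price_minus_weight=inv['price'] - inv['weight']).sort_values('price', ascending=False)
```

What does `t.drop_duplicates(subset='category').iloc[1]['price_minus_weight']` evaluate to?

add column price_minus_weight = inv['price'] - inv['weight']:
    weight   sku category  price  price_minus_weight
0        1  B101     elec     56                  55
1        4  D201     toys    186                 182
2       37  A201    tools    191                 154
3       21  B101    books    168                 147
4       10  B102     elec     45                  35
5        6  B101   garden    162                 156
6        8  B101    tools      3                  -5
7       43  A202    tools    171                 128
8       50  E102   garden    122                  72
9       24  E102   garden    108                  84
10      21  D201     elec     43                  22
sort by price descending:
    weight   sku category  price  price_minus_weight
2       37  A201    tools    191                 154
1        4  D201     toys    186                 182
7       43  A202    tools    171                 128
3       21  B101    books    168                 147
5        6  B101   garden    162                 156
8       50  E102   garden    122                  72
9       24  E102   garden    108                  84
0        1  B101     elec     56                  55
4       10  B102     elec     45                  35
10      21  D201     elec     43                  22
6        8  B101    tools      3                  -5
drop duplicate category (keep=first):
   weight   sku category  price  price_minus_weight
2      37  A201    tools    191                 154
1       4  D201     toys    186                 182
3      21  B101    books    168                 147
5       6  B101   garden    162                 156
0       1  B101     elec     56                  55
Hence 182.

182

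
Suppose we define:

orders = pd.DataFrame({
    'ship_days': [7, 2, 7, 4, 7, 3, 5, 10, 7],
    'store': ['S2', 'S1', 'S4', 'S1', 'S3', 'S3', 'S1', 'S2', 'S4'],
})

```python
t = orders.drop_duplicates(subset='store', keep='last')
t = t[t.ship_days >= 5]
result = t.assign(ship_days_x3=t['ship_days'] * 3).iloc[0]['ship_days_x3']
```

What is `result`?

drop duplicate store (keep=last):
   ship_days store
5          3    S3
6          5    S1
7         10    S2
8          7    S4
filter rows where ship_days >= 5:
   ship_days store
6          5    S1
7         10    S2
8          7    S4
add column ship_days_x3 = t['ship_days'] * 3:
   ship_days store  ship_days_x3
6          5    S1            15
7         10    S2            30
8          7    S4            21

15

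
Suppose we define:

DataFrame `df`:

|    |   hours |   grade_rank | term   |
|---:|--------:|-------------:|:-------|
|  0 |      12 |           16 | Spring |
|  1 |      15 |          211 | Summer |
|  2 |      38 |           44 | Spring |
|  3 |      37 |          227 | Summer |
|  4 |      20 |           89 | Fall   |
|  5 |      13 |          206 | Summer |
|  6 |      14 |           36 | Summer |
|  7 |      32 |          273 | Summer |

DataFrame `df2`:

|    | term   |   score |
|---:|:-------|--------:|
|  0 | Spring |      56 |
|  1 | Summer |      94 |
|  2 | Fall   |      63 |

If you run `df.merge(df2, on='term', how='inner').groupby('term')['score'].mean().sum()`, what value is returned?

merge on 'term' (how='inner') → 8 rows:
   hours  grade_rank    term  score
0     12          16  Spring     56
1     15         211  Summer     94
2     38          44  Spring     56
3     37         227  Summer     94
4     20          89    Fall     63
5     13         206  Summer     94
6     14          36  Summer     94
7     32         273  Summer     94
group by term, mean of score:
term
Fall      63.0
Spring    56.0
Summer    94.0
Name: score, dtype: float64

213.0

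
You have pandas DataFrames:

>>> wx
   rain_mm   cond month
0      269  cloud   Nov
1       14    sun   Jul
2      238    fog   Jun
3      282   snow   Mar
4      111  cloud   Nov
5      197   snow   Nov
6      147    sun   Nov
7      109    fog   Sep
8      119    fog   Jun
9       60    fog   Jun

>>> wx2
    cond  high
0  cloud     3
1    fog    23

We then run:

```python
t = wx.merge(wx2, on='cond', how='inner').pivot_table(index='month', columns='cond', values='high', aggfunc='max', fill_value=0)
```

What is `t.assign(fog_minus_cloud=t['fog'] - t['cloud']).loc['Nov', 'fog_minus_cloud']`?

merge on 'cond' (how='inner') → 6 rows:
   rain_mm   cond month  high
0      269  cloud   Nov     3
1      238    fog   Jun    23
2      111  cloud   Nov     3
3      109    fog   Sep    23
4      119    fog   Jun    23
5       60    fog   Jun    23
pivot: rows=month, cols=cond, max(high):
cond   cloud  fog
month            
Jun        0   23
Nov        3    0
Sep        0   23
add column fog_minus_cloud = t['fog'] - t['cloud']:
cond   cloud  fog  fog_minus_cloud
month                             
Jun        0   23               23
Nov        3    0               -3
Sep        0   23               23
Finally, value at row 'Nov', column 'fog_minus_cloud' = -3.

-3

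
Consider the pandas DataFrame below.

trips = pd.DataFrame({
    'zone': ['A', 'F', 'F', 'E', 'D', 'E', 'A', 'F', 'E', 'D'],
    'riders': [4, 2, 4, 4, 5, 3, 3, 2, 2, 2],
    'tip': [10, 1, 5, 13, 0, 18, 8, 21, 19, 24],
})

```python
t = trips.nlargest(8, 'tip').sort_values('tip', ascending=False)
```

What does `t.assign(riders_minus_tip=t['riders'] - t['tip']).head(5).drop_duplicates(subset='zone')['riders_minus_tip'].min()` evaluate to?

-22

take 8 rows with largest tip:
  zone  riders  tip
9    D       2   24
7    F       2   21
8    E       2   19
5    E       3   18
3    E       4   13
0    A       4   10
6    A       3    8
2    F       4    5
sort by tip descending:
  zone  riders  tip
9    D       2   24
7    F       2   21
8    E       2   19
5    E       3   18
3    E       4   13
0    A       4   10
6    A       3    8
2    F       4    5
add column riders_minus_tip = t['riders'] - t['tip']:
  zone  riders  tip  riders_minus_tip
9    D       2   24               -22
7    F       2   21               -19
8    E       2   19               -17
5    E       3   18               -15
3    E       4   13                -9
0    A       4   10                -6
6    A       3    8                -5
2    F       4    5                -1
take first 5 rows:
  zone  riders  tip  riders_minus_tip
9    D       2   24               -22
7    F       2   21               -19
8    E       2   19               -17
5    E       3   18               -15
3    E       4   13                -9
drop duplicate zone (keep=first):
  zone  riders  tip  riders_minus_tip
9    D       2   24               -22
7    F       2   21               -19
8    E       2   19               -17
Finally, min of column 'riders_minus_tip' = -22.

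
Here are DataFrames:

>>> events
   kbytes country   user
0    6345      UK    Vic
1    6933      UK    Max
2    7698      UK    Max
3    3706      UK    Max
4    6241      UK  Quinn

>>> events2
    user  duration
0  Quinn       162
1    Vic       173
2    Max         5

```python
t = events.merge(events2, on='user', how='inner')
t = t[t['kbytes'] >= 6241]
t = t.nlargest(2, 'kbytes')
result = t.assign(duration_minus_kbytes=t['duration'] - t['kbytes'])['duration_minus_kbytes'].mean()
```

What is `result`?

-7310.5

merge on 'user' (how='inner') → 5 rows:
   kbytes country   user  duration
0    6345      UK    Vic       173
1    6933      UK    Max         5
2    7698      UK    Max         5
3    3706      UK    Max         5
4    6241      UK  Quinn       162
filter rows where kbytes >= 6241:
   kbytes country   user  duration
0    6345      UK    Vic       173
1    6933      UK    Max         5
2    7698      UK    Max         5
4    6241      UK  Quinn       162
take 2 rows with largest kbytes:
   kbytes country user  duration
2    7698      UK  Max         5
1    6933      UK  Max         5
add column duration_minus_kbytes = t['duration'] - t['kbytes']:
   kbytes country user  duration  duration_minus_kbytes
2    7698      UK  Max         5                  -7693
1    6933      UK  Max         5                  -6928
Hence -7310.5.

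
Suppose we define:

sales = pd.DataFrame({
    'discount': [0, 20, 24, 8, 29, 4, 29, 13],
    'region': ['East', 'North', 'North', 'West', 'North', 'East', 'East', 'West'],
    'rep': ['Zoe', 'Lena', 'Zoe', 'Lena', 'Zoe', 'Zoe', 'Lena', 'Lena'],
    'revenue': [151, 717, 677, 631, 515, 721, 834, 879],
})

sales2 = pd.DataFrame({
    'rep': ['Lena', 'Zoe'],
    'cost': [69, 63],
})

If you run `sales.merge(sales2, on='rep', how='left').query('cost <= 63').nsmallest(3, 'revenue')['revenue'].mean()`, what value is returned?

merge on 'rep' (how='left') → 8 rows:
   discount region   rep  revenue  cost
0         0   East   Zoe      151    63
1        20  North  Lena      717    69
2        24  North   Zoe      677    63
3         8   West  Lena      631    69
4        29  North   Zoe      515    63
5         4   East   Zoe      721    63
6        29   East  Lena      834    69
7        13   West  Lena      879    69
filter rows where cost <= 63:
   discount region  rep  revenue  cost
0         0   East  Zoe      151    63
2        24  North  Zoe      677    63
4        29  North  Zoe      515    63
5         4   East  Zoe      721    63
take 3 rows with smallest revenue:
   discount region  rep  revenue  cost
0         0   East  Zoe      151    63
4        29  North  Zoe      515    63
2        24  North  Zoe      677    63
Hence 447.666666667.

447.666666667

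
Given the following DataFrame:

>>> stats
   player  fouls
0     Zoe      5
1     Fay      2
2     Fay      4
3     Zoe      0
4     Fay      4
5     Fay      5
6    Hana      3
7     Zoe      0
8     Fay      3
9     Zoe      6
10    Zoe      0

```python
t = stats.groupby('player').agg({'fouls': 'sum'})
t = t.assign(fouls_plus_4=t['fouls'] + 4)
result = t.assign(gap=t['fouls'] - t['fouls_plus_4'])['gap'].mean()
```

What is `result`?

group by player, sum of fouls:
        fouls
player       
Fay        18
Hana        3
Zoe        11
add column fouls_plus_4 = t['fouls'] + 4:
        fouls  fouls_plus_4
player                     
Fay        18            22
Hana        3             7
Zoe        11            15
add column gap = t['fouls'] - t['fouls_plus_4']:
        fouls  fouls_plus_4  gap
player                          
Fay        18            22   -4
Hana        3             7   -4
Zoe        11            15   -4
So mean() = -4.0.

-4.0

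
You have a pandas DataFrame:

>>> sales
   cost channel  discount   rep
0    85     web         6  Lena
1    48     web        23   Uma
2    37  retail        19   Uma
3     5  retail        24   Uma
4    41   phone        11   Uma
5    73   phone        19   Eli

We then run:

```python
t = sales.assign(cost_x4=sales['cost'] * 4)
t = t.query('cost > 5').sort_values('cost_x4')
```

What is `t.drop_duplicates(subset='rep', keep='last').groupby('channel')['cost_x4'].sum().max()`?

532

add column cost_x4 = sales['cost'] * 4:
   cost channel  discount   rep  cost_x4
0    85     web         6  Lena      340
1    48     web        23   Uma      192
2    37  retail        19   Uma      148
3     5  retail        24   Uma       20
4    41   phone        11   Uma      164
5    73   phone        19   Eli      292
filter rows where cost > 5:
   cost channel  discount   rep  cost_x4
0    85     web         6  Lena      340
1    48     web        23   Uma      192
2    37  retail        19   Uma      148
4    41   phone        11   Uma      164
5    73   phone        19   Eli      292
sort by cost_x4:
   cost channel  discount   rep  cost_x4
2    37  retail        19   Uma      148
4    41   phone        11   Uma      164
1    48     web        23   Uma      192
5    73   phone        19   Eli      292
0    85     web         6  Lena      340
drop duplicate rep (keep=last):
   cost channel  discount   rep  cost_x4
1    48     web        23   Uma      192
5    73   phone        19   Eli      292
0    85     web         6  Lena      340
group by channel, sum of cost_x4:
channel
phone    292
web      532
Name: cost_x4, dtype: int64
max of the resulting series → 532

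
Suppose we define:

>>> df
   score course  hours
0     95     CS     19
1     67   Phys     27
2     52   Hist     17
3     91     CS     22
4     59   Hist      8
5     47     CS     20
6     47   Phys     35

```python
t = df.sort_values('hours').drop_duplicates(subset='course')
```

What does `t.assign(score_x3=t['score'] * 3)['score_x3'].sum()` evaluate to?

663

sort by hours:
   score course  hours
4     59   Hist      8
2     52   Hist     17
0     95     CS     19
5     47     CS     20
3     91     CS     22
1     67   Phys     27
6     47   Phys     35
drop duplicate course (keep=first):
   score course  hours
4     59   Hist      8
0     95     CS     19
1     67   Phys     27
add column score_x3 = t['score'] * 3:
   score course  hours  score_x3
4     59   Hist      8       177
0     95     CS     19       285
1     67   Phys     27       201
Reading off the sum of column 'score_x3', we get 663.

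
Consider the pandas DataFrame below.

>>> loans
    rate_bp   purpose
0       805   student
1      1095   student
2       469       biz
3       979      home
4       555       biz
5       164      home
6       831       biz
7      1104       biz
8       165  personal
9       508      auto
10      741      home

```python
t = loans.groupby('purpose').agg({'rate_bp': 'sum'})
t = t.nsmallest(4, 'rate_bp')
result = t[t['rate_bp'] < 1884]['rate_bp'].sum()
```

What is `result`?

673

group by purpose, sum of rate_bp:
          rate_bp
purpose          
auto          508
biz          2959
home         1884
personal      165
student      1900
take 4 rows with smallest rate_bp:
          rate_bp
purpose          
personal      165
auto          508
home         1884
student      1900
filter rows where rate_bp < 1884:
          rate_bp
purpose          
personal      165
auto          508
Taking the sum of column 'rate_bp' gives 673.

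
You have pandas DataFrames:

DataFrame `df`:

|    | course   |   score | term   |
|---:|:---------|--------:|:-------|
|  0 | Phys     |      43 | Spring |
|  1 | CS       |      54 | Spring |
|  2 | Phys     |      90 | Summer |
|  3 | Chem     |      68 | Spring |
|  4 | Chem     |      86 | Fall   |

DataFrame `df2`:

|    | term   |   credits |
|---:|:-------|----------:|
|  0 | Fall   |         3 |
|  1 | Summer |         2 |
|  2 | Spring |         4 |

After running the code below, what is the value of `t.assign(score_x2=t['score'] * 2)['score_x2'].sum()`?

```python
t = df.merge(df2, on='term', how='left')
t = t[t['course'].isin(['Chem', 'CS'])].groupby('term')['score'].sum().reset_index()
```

416

merge on 'term' (how='left') → 5 rows:
  course  score    term  credits
0   Phys     43  Spring        4
1     CS     54  Spring        4
2   Phys     90  Summer        2
3   Chem     68  Spring        4
4   Chem     86    Fall        3
filter rows where course in ['Chem', 'CS']:
  course  score    term  credits
1     CS     54  Spring        4
3   Chem     68  Spring        4
4   Chem     86    Fall        3
group by term, sum of score:
term
Fall       86
Spring    122
Name: score, dtype: int64
reset_index():
     term  score
0    Fall     86
1  Spring    122
add column score_x2 = t['score'] * 2:
     term  score  score_x2
0    Fall     86       172
1  Spring    122       244
sum of column 'score_x2' → 416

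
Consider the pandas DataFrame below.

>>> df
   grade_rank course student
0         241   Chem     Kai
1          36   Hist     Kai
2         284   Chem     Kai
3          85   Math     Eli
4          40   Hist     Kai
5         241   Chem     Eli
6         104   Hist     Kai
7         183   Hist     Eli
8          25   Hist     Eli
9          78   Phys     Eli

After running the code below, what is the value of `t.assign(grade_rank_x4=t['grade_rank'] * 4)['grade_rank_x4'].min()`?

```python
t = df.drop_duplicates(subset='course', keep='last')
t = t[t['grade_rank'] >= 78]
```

312

drop duplicate course (keep=last):
   grade_rank course student
3          85   Math     Eli
5         241   Chem     Eli
8          25   Hist     Eli
9          78   Phys     Eli
filter rows where grade_rank >= 78:
   grade_rank course student
3          85   Math     Eli
5         241   Chem     Eli
9          78   Phys     Eli
add column grade_rank_x4 = t['grade_rank'] * 4:
   grade_rank course student  grade_rank_x4
3          85   Math     Eli            340
5         241   Chem     Eli            964
9          78   Phys     Eli            312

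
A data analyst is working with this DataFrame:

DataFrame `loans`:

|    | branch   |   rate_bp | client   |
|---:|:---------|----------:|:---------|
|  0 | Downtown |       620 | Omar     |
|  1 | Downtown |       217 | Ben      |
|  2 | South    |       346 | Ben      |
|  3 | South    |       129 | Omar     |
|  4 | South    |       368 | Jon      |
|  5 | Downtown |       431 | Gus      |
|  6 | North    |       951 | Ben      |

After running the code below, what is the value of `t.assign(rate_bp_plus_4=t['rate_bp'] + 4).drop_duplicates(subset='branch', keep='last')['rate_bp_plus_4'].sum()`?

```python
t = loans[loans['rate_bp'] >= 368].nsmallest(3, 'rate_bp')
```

996

filter rows where rate_bp >= 368:
     branch  rate_bp client
0  Downtown      620   Omar
4     South      368    Jon
5  Downtown      431    Gus
6     North      951    Ben
take 3 rows with smallest rate_bp:
     branch  rate_bp client
4     South      368    Jon
5  Downtown      431    Gus
0  Downtown      620   Omar
add column rate_bp_plus_4 = t['rate_bp'] + 4:
     branch  rate_bp client  rate_bp_plus_4
4     South      368    Jon             372
5  Downtown      431    Gus             435
0  Downtown      620   Omar             624
drop duplicate branch (keep=last):
     branch  rate_bp client  rate_bp_plus_4
4     South      368    Jon             372
0  Downtown      620   Omar             624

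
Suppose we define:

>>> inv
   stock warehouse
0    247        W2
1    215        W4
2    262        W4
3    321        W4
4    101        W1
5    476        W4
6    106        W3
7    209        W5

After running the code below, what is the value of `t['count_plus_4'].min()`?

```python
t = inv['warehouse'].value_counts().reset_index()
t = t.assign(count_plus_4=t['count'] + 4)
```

5

value_counts of warehouse:
warehouse
W4    4
W2    1
W1    1
W3    1
W5    1
Name: count, dtype: int64
reset_index():
  warehouse  count
0        W4      4
1        W2      1
2        W1      1
3        W3      1
4        W5      1
add column count_plus_4 = t['count'] + 4:
  warehouse  count  count_plus_4
0        W4      4             8
1        W2      1             5
2        W1      1             5
3        W3      1             5
4        W5      1             5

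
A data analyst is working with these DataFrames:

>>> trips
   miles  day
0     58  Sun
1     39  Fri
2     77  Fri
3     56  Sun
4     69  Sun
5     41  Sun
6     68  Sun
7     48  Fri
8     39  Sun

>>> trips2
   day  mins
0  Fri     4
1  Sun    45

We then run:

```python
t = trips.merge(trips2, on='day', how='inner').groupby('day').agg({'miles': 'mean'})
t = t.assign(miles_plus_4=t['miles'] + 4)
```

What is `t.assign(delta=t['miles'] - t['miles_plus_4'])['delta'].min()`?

-4.0

merge on 'day' (how='inner') → 9 rows:
   miles  day  mins
0     58  Sun    45
1     39  Fri     4
2     77  Fri     4
3     56  Sun    45
4     69  Sun    45
5     41  Sun    45
6     68  Sun    45
7     48  Fri     4
8     39  Sun    45
group by day, mean of miles:
         miles
day           
Fri  54.666667
Sun  55.166667
add column miles_plus_4 = t['miles'] + 4:
         miles  miles_plus_4
day                         
Fri  54.666667     58.666667
Sun  55.166667     59.166667
add column delta = t['miles'] - t['miles_plus_4']:
         miles  miles_plus_4  delta
day                                
Fri  54.666667     58.666667   -4.0
Sun  55.166667     59.166667   -4.0
Reading off the min of column 'delta', we get -4.0.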